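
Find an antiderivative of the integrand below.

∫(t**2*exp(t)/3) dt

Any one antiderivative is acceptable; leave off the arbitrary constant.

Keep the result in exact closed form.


Answer: t**2*exp(t)/3 - 2*t*exp(t)/3 + 2*exp(t)/3.


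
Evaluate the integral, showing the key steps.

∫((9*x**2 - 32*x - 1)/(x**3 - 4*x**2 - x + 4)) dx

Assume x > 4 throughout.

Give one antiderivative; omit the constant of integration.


Step 1. Decompose ∫((9*x**2 - 32*x - 1)/(x**3 - 4*x**2 - x + 4)) dx by partial fractions, (9*x**2 - 32*x - 1)/(x**3 - 4*x**2 - x + 4) = 4/(x + 1) + 4/(x - 1) + 1/(x - 4): now ∫(1/(x - 4)) dx + ∫(4/(x - 1)) dx + ∫(4/(x + 1)) dx.
Step 2. Evaluate the standard form [assuming x > 1]: now 4*log(x - 1) + ∫(1/(x - 4)) dx + ∫(4/(x + 1)) dx.
Step 3. Evaluate the standard form [assuming x > -1]: now 4*log(x - 1) + 4*log(x + 1) + ∫(1/(x - 4)) dx.
Step 4. Evaluate the standard form [assuming x > 4]: now log(x - 4) + 4*log(x - 1) + 4*log(x + 1).
Answer: log(x - 4) + 4*log(x - 1) + 4*log(x + 1).


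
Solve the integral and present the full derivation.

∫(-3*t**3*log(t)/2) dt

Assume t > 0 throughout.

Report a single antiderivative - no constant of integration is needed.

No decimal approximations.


Step 1. Integrate ∫(-3*t**3*log(t)/2) dt by parts with u = log(t), dv = (-3*t**3/2) dt, so v = -3*t**4/8 [assuming t > 0]: now -3*t**4*log(t)/8 + ∫(3*t**3/8) dt.
Step 2. Evaluate the standard form: now -3*t**4*log(t)/8 + 3*t**4/32.
Answer: -3*t**4*log(t)/8 + 3*t**4/32.


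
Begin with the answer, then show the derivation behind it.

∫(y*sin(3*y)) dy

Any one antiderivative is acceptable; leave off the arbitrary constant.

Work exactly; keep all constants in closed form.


The answer is -y*cos(3*y)/3 + sin(3*y)/9.
Step 1. Integrate ∫(y*sin(3*y)) dy by parts with u = y, dv = (sin(3*y)) dy, so v = -cos(3*y)/3: now -y*cos(3*y)/3 + ∫(cos(3*y)/3) dy.
Step 2. Evaluate the standard form: now -y*cos(3*y)/3 + sin(3*y)/9.
Answer: -y*cos(3*y)/3 + sin(3*y)/9.


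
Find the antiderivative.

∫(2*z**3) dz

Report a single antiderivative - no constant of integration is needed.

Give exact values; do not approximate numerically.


Answer: z**4/2.


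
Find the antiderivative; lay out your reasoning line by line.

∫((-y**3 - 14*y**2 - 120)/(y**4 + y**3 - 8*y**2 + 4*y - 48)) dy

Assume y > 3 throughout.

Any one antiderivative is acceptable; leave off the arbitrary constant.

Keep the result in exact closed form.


Step 1. Decompose ∫((-y**3 - 14*y**2 - 120)/(y**4 + y**3 - 8*y**2 + 4*y - 48)) dy by partial fractions, (-y**3 - 14*y**2 - 120)/(y**4 + y**3 - 8*y**2 + 4*y - 48) = 4/(y**2 + 4) + 2/(y + 4) - 3/(y - 3): now ∫(-3/(y - 3)) dy + ∫(2/(y + 4)) dy + ∫(4/(y**2 + 4)) dy.
Step 2. Evaluate the standard form [assuming y > 3]: now -3*log(y - 3) + ∫(2/(y + 4)) dy + ∫(4/(y**2 + 4)) dy.
Step 3. Evaluate the standard form [assuming y > -4]: now -3*log(y - 3) + 2*log(y + 4) + ∫(4/(y**2 + 4)) dy.
Step 4. Evaluate the standard form: now -3*log(y - 3) + 2*log(y + 4) + 2*atan(y/2).
Answer: -3*log(y - 3) + 2*log(y + 4) + 2*atan(y/2).


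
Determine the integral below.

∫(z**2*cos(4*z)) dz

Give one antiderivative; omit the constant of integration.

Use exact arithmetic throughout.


Answer: z**2*sin(4*z)/4 + z*cos(4*z)/8 - sin(4*z)/32.


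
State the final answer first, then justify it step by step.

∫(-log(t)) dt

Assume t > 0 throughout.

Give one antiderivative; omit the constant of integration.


The answer is -t*log(t) + t.
Step 1. Integrate ∫(-log(t)) dt by parts with u = log(t), dv = (-1) dt, so v = -t [assuming t > 0]: now -t*log(t) + ∫(1) dt.
Step 2. Evaluate the standard form: now -t*log(t) + t.
Answer: -t*log(t) + t.


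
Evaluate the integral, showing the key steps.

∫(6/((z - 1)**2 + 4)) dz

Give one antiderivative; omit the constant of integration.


Step 1. Substitute u = z - 1, turning ∫(6/((z - 1)**2 + 4)) dz into ∫(6/(u**2 + 4)) du: now ∫(6/(u**2 + 4)) du.
Step 2. Evaluate the standard form: now 3*atan(u/2).
Step 3. Substitute back u = z - 1: now 3*atan(z/2 - 1/2).
Answer: 3*atan(z/2 - 1/2).


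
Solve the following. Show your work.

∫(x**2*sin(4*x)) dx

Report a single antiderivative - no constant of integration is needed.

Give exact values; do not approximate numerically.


Step 1. Integrate ∫(x**2*sin(4*x)) dx by parts with u = x**2, dv = (sin(4*x)) dx, so v = -cos(4*x)/4: now -x**2*cos(4*x)/4 + ∫(x*cos(4*x)/2) dx.
Step 2. Integrate ∫(x*cos(4*x)/2) dx by parts with u = x, dv = (cos(4*x)/2) dx, so v = sin(4*x)/8: now -x**2*cos(4*x)/4 + x*sin(4*x)/8 + ∫(-sin(4*x)/8) dx.
Step 3. Evaluate the standard form: now -x**2*cos(4*x)/4 + x*sin(4*x)/8 + cos(4*x)/32.
Answer: -x**2*cos(4*x)/4 + x*sin(4*x)/8 + cos(4*x)/32.


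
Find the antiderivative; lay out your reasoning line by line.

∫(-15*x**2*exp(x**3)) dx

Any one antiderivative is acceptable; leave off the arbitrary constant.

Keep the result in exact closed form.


Step 1. Substitute u = x**3, turning ∫(-15*x**2*exp(x**3)) dx into ∫(-5*exp(u)) du: now ∫(-5*exp(u)) du.
Step 2. Evaluate the standard form: now -5*exp(u).
Step 3. Substitute back u = x**3: now -5*exp(x**3).
Answer: -5*exp(x**3).


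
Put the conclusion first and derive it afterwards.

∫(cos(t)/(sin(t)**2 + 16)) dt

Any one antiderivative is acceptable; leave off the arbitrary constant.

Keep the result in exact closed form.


The answer is atan(sin(t)/4)/4.
Step 1. Substitute u = sin(t), turning ∫(cos(t)/(sin(t)**2 + 16)) dt into ∫(1/(u**2 + 16)) du: now ∫(1/(u**2 + 16)) du.
Step 2. Evaluate the standard form: now atan(u/4)/4.
Step 3. Substitute back u = sin(t): now atan(sin(t)/4)/4.
Answer: atan(sin(t)/4)/4.


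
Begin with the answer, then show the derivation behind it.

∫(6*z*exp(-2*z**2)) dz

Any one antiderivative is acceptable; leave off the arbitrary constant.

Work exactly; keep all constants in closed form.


The answer is -3*exp(-2*z**2)/2.
Step 1. Substitute u = z**2, turning ∫(6*z*exp(-2*z**2)) dz into ∫(3*exp(-2*u)) du: now ∫(3*exp(-2*u)) du.
Step 2. Evaluate the standard form: now -3*exp(-2*u)/2.
Step 3. Substitute back u = z**2: now -3*exp(-2*z**2)/2.
Answer: -3*exp(-2*z**2)/2.


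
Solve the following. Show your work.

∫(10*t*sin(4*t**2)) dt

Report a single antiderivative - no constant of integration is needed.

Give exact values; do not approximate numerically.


Step 1. Substitute u = t**2, turning ∫(10*t*sin(4*t**2)) dt into ∫(5*sin(4*u)) du: now ∫(5*sin(4*u)) du.
Step 2. Evaluate the standard form: now -5*cos(4*u)/4.
Step 3. Substitute back u = t**2: now -5*cos(4*t**2)/4.
Answer: -5*cos(4*t**2)/4.


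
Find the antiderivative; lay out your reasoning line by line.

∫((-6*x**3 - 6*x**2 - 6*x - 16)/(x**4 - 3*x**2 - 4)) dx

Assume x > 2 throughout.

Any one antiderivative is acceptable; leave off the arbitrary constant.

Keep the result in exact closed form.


Step 1. Decompose ∫((-6*x**3 - 6*x**2 - 6*x - 16)/(x**4 - 3*x**2 - 4)) dx by partial fractions, (-6*x**3 - 6*x**2 - 6*x - 16)/(x**4 - 3*x**2 - 4) = 2/(x**2 + 1) - 1/(x + 2) - 5/(x - 2): now ∫(-5/(x - 2)) dx + ∫(-1/(x + 2)) dx + ∫(2/(x**2 + 1)) dx.
Step 2. Evaluate the standard form [assuming x > -2]: now -log(x + 2) + ∫(-5/(x - 2)) dx + ∫(2/(x**2 + 1)) dx.
Step 3. Evaluate the standard form [assuming x > 2]: now -5*log(x - 2) - log(x + 2) + ∫(2/(x**2 + 1)) dx.
Step 4. Evaluate the standard form: now -5*log(x - 2) - log(x + 2) + 2*atan(x).
Answer: -5*log(x - 2) - log(x + 2) + 2*atan(x).


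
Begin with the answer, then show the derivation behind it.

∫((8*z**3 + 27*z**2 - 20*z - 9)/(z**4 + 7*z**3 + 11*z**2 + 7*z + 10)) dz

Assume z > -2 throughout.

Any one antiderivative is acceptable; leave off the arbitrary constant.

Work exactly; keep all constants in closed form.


The answer is 5*log(z + 2) + 3*log(z + 5) - 4*atan(z).
Step 1. Decompose ∫((8*z**3 + 27*z**2 - 20*z - 9)/(z**4 + 7*z**3 + 11*z**2 + 7*z + 10)) dz by partial fractions, (8*z**3 + 27*z**2 - 20*z - 9)/(z**4 + 7*z**3 + 11*z**2 + 7*z + 10) = -4/(z**2 + 1) + 3/(z + 5) + 5/(z + 2): now ∫(5/(z + 2)) dz + ∫(3/(z + 5)) dz + ∫(-4/(z**2 + 1)) dz.
Step 2. Evaluate the standard form [assuming z > -2]: now 5*log(z + 2) + ∫(3/(z + 5)) dz + ∫(-4/(z**2 + 1)) dz.
Step 3. Evaluate the standard form [assuming z > -5]: now 5*log(z + 2) + 3*log(z + 5) + ∫(-4/(z**2 + 1)) dz.
Step 4. Evaluate the standard form: now 5*log(z + 2) + 3*log(z + 5) - 4*atan(z).
Answer: 5*log(z + 2) + 3*log(z + 5) - 4*atan(z).


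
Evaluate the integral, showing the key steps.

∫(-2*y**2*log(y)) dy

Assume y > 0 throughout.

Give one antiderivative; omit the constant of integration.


Step 1. Integrate ∫(-2*y**2*log(y)) dy by parts with u = log(y), dv = (-2*y**2) dy, so v = -2*y**3/3 [assuming y > 0]: now -2*y**3*log(y)/3 + ∫(2*y**2/3) dy.
Step 2. Evaluate the standard form: now -2*y**3*log(y)/3 + 2*y**3/9.
Answer: -2*y**3*log(y)/3 + 2*y**3/9.


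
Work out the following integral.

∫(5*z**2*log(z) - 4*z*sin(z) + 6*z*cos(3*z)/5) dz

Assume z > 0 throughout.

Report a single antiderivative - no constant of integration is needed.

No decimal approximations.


Answer: 5*z**3*log(z)/3 - 5*z**3/9 + 2*z*sin(3*z)/5 + 4*z*cos(z) - 4*sin(z) + 2*cos(3*z)/15.


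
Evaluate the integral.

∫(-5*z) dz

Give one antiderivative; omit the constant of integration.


Answer: -5*z**2/2.


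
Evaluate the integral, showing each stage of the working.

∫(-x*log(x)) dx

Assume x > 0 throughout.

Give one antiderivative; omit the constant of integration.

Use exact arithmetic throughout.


Step 1. Integrate ∫(-x*log(x)) dx by parts with u = log(x), dv = (-x) dx, so v = -x**2/2 [assuming x > 0]: now -x**2*log(x)/2 + ∫(x/2) dx.
Step 2. Evaluate the standard form: now -x**2*log(x)/2 + x**2/4.
Answer: -x**2*log(x)/2 + x**2/4.


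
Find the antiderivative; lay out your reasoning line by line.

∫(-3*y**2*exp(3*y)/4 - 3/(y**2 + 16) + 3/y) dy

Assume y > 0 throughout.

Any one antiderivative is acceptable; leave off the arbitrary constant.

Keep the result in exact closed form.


Step 1. Rewrite: now ∫(3/y) dy + ∫(-3*y**2*exp(3*y)/4) dy + ∫(-3/(y**2 + 16)) dy.
Step 2. Evaluate the standard form: now -3*atan(y/4)/4 + ∫(3/y) dy + ∫(-3*y**2*exp(3*y)/4) dy.
Step 3. Integrate ∫(-3*y**2*exp(3*y)/4) dy by parts with u = y**2, dv = (-3*exp(3*y)/4) dy, so v = -exp(3*y)/4: now -y**2*exp(3*y)/4 - 3*atan(y/4)/4 + ∫(3/y) dy + ∫(y*exp(3*y)/2) dy.
Step 4. Integrate ∫(y*exp(3*y)/2) dy by parts with u = y, dv = (exp(3*y)/2) dy, so v = exp(3*y)/6: now -y**2*exp(3*y)/4 + y*exp(3*y)/6 - 3*atan(y/4)/4 + ∫(3/y) dy + ∫(-exp(3*y)/6) dy.
Step 5. Evaluate the standard form: now -y**2*exp(3*y)/4 + y*exp(3*y)/6 - exp(3*y)/18 - 3*atan(y/4)/4 + ∫(3/y) dy.
Step 6. Evaluate the standard form [assuming y > 0]: now -y**2*exp(3*y)/4 + y*exp(3*y)/6 - exp(3*y)/18 + 3*log(y) - 3*atan(y/4)/4.
Answer: -y**2*exp(3*y)/4 + y*exp(3*y)/6 - exp(3*y)/18 + 3*log(y) - 3*atan(y/4)/4.


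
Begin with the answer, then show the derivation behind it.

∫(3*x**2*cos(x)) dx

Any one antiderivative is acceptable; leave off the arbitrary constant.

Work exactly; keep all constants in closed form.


The answer is 3*x**2*sin(x) + 6*x*cos(x) - 6*sin(x).
Step 1. Integrate ∫(3*x**2*cos(x)) dx by parts with u = x**2, dv = (3*cos(x)) dx, so v = 3*sin(x): now 3*x**2*sin(x) + ∫(-6*x*sin(x)) dx.
Step 2. Integrate ∫(-6*x*sin(x)) dx by parts with u = x, dv = (-6*sin(x)) dx, so v = 6*cos(x): now 3*x**2*sin(x) + 6*x*cos(x) + ∫(-6*cos(x)) dx.
Step 3. Evaluate the standard form: now 3*x**2*sin(x) + 6*x*cos(x) - 6*sin(x).
Answer: 3*x**2*sin(x) + 6*x*cos(x) - 6*sin(x).


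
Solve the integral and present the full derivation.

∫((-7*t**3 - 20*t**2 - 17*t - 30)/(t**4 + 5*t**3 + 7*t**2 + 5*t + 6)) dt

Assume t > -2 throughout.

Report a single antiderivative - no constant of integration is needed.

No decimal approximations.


Step 1. Decompose ∫((-7*t**3 - 20*t**2 - 17*t - 30)/(t**4 + 5*t**3 + 7*t**2 + 5*t + 6)) dt by partial fractions, (-7*t**3 - 20*t**2 - 17*t - 30)/(t**4 + 5*t**3 + 7*t**2 + 5*t + 6) = -2/(t**2 + 1) - 3/(t + 3) - 4/(t + 2): now ∫(-4/(t + 2)) dt + ∫(-3/(t + 3)) dt + ∫(-2/(t**2 + 1)) dt.
Step 2. Evaluate the standard form [assuming t > -2]: now -4*log(t + 2) + ∫(-3/(t + 3)) dt + ∫(-2/(t**2 + 1)) dt.
Step 3. Evaluate the standard form [assuming t > -3]: now -4*log(t + 2) - 3*log(t + 3) + ∫(-2/(t**2 + 1)) dt.
Step 4. Evaluate the standard form: now -4*log(t + 2) - 3*log(t + 3) - 2*atan(t).
Answer: -4*log(t + 2) - 3*log(t + 3) - 2*atan(t).


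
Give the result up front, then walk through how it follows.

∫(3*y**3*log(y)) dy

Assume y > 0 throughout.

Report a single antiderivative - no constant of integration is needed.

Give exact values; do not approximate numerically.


The answer is 3*y**4*log(y)/4 - 3*y**4/16.
Step 1. Integrate ∫(3*y**3*log(y)) dy by parts with u = log(y), dv = (3*y**3) dy, so v = 3*y**4/4 [assuming y > 0]: now 3*y**4*log(y)/4 + ∫(-3*y**3/4) dy.
Step 2. Evaluate the standard form: now 3*y**4*log(y)/4 - 3*y**4/16.
Answer: 3*y**4*log(y)/4 - 3*y**4/16.


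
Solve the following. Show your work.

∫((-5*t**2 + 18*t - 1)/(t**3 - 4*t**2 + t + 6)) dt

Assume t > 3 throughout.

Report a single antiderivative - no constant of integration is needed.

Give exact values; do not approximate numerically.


Step 1. Decompose ∫((-5*t**2 + 18*t - 1)/(t**3 - 4*t**2 + t + 6)) dt by partial fractions, (-5*t**2 + 18*t - 1)/(t**3 - 4*t**2 + t + 6) = -2/(t + 1) - 5/(t - 2) + 2/(t - 3): now ∫(2/(t - 3)) dt + ∫(-5/(t - 2)) dt + ∫(-2/(t + 1)) dt.
Step 2. Evaluate the standard form [assuming t > 2]: now -5*log(t - 2) + ∫(2/(t - 3)) dt + ∫(-2/(t + 1)) dt.
Step 3. Evaluate the standard form [assuming t > -1]: now -5*log(t - 2) - 2*log(t + 1) + ∫(2/(t - 3)) dt.
Step 4. Evaluate the standard form [assuming t > 3]: now 2*log(t - 3) - 5*log(t - 2) - 2*log(t + 1).
Answer: 2*log(t - 3) - 5*log(t - 2) - 2*log(t + 1).


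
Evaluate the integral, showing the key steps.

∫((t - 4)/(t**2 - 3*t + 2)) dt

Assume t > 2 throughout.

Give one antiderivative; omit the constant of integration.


Step 1. Decompose ∫((t - 4)/(t**2 - 3*t + 2)) dt by partial fractions, (t - 4)/(t**2 - 3*t + 2) = 3/(t - 1) - 2/(t - 2): now ∫(-2/(t - 2)) dt + ∫(3/(t - 1)) dt.
Step 2. Evaluate the standard form [assuming t > 1]: now 3*log(t - 1) + ∫(-2/(t - 2)) dt.
Step 3. Evaluate the standard form [assuming t > 2]: now -2*log(t - 2) + 3*log(t - 1).
Answer: -2*log(t - 2) + 3*log(t - 1).


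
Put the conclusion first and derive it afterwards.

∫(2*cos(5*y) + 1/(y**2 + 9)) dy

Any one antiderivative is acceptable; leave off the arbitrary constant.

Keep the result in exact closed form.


The answer is 2*sin(5*y)/5 + atan(y/3)/3.
Step 1. Rewrite: now ∫(1/(y**2 + 9)) dy + ∫(2*cos(5*y)) dy.
Step 2. Evaluate the standard form: now atan(y/3)/3 + ∫(2*cos(5*y)) dy.
Step 3. Evaluate the standard form: now 2*sin(5*y)/5 + atan(y/3)/3.
Answer: 2*sin(5*y)/5 + atan(y/3)/3.


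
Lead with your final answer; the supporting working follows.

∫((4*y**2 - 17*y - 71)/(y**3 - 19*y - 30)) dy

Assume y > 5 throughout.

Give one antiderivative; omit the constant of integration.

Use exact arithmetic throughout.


The answer is -log(y - 5) + 3*log(y + 2) + 2*log(y + 3).
Step 1. Decompose ∫((4*y**2 - 17*y - 71)/(y**3 - 19*y - 30)) dy by partial fractions, (4*y**2 - 17*y - 71)/(y**3 - 19*y - 30) = 2/(y + 3) + 3/(y + 2) - 1/(y - 5): now ∫(-1/(y - 5)) dy + ∫(3/(y + 2)) dy + ∫(2/(y + 3)) dy.
Step 2. Evaluate the standard form [assuming y > -2]: now 3*log(y + 2) + ∫(-1/(y - 5)) dy + ∫(2/(y + 3)) dy.
Step 3. Evaluate the standard form [assuming y > 5]: now -log(y - 5) + 3*log(y + 2) + ∫(2/(y + 3)) dy.
Step 4. Evaluate the standard form [assuming y > -3]: now -log(y - 5) + 3*log(y + 2) + 2*log(y + 3).
Answer: -log(y - 5) + 3*log(y + 2) + 2*log(y + 3).


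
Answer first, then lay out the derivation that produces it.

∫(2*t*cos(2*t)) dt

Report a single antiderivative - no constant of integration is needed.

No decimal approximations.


The answer is t*sin(2*t) + cos(2*t)/2.
Step 1. Integrate ∫(2*t*cos(2*t)) dt by parts with u = t, dv = (2*cos(2*t)) dt, so v = sin(2*t): now t*sin(2*t) + ∫(-sin(2*t)) dt.
Step 2. Evaluate the standard form: now t*sin(2*t) + cos(2*t)/2.
Answer: t*sin(2*t) + cos(2*t)/2.


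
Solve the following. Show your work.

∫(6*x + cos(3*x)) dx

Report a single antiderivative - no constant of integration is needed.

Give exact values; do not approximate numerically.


Step 1. Rewrite: now ∫(6*x) dx + ∫(cos(3*x)) dx.
Step 2. Evaluate the standard form: now 3*x**2 + ∫(cos(3*x)) dx.
Step 3. Evaluate the standard form: now 3*x**2 + sin(3*x)/3.
Answer: 3*x**2 + sin(3*x)/3.


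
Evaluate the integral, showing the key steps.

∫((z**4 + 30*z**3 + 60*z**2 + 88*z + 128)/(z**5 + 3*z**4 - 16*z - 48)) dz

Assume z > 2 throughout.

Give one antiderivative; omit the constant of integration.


Step 1. Decompose ∫((z**4 + 30*z**3 + 60*z**2 + 88*z + 128)/(z**5 + 3*z**4 - 16*z - 48)) dz by partial fractions, (z**4 + 30*z**3 + 60*z**2 + 88*z + 128)/(z**5 + 3*z**4 - 16*z - 48) = 4/(z**2 + 4) - 5/(z + 3) + 1/(z + 2) + 5/(z - 2): now ∫(5/(z - 2)) dz + ∫(1/(z + 2)) dz + ∫(-5/(z + 3)) dz + ∫(4/(z**2 + 4)) dz.
Step 2. Evaluate the standard form [assuming z > 2]: now 5*log(z - 2) + ∫(1/(z + 2)) dz + ∫(-5/(z + 3)) dz + ∫(4/(z**2 + 4)) dz.
Step 3. Evaluate the standard form [assuming z > -2]: now 5*log(z - 2) + log(z + 2) + ∫(-5/(z + 3)) dz + ∫(4/(z**2 + 4)) dz.
Step 4. Evaluate the standard form [assuming z > -3]: now 5*log(z - 2) + log(z + 2) - 5*log(z + 3) + ∫(4/(z**2 + 4)) dz.
Step 5. Evaluate the standard form: now 5*log(z - 2) + log(z + 2) - 5*log(z + 3) + 2*atan(z/2).
Answer: 5*log(z - 2) + log(z + 2) - 5*log(z + 3) + 2*atan(z/2).


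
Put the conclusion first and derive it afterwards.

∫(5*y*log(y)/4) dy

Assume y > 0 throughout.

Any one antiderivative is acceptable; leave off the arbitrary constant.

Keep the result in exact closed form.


The answer is 5*y**2*log(y)/8 - 5*y**2/16.
Step 1. Integrate ∫(5*y*log(y)/4) dy by parts with u = log(y), dv = (5*y/4) dy, so v = 5*y**2/8 [assuming y > 0]: now 5*y**2*log(y)/8 + ∫(-5*y/8) dy.
Step 2. Evaluate the standard form: now 5*y**2*log(y)/8 - 5*y**2/16.
Answer: 5*y**2*log(y)/8 - 5*y**2/16.


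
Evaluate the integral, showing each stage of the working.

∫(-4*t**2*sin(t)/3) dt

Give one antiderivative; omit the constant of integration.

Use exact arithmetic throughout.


Step 1. Integrate ∫(-4*t**2*sin(t)/3) dt by parts with u = t**2, dv = (-4*sin(t)/3) dt, so v = 4*cos(t)/3: now 4*t**2*cos(t)/3 + ∫(-8*t*cos(t)/3) dt.
Step 2. Integrate ∫(-8*t*cos(t)/3) dt by parts with u = t, dv = (-8*cos(t)/3) dt, so v = -8*sin(t)/3: now 4*t**2*cos(t)/3 - 8*t*sin(t)/3 + ∫(8*sin(t)/3) dt.
Step 3. Evaluate the standard form: now 4*t**2*cos(t)/3 - 8*t*sin(t)/3 - 8*cos(t)/3.
Answer: 4*t**2*cos(t)/3 - 8*t*sin(t)/3 - 8*cos(t)/3.


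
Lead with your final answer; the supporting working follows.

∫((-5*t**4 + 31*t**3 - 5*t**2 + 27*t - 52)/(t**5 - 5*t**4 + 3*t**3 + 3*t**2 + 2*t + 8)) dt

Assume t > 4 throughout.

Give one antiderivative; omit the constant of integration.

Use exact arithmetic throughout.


The answer is 4*log(t - 4) - 5*log(t - 2) - 4*log(t + 1) - 4*atan(t).
Step 1. Decompose ∫((-5*t**4 + 31*t**3 - 5*t**2 + 27*t - 52)/(t**5 - 5*t**4 + 3*t**3 + 3*t**2 + 2*t + 8)) dt by partial fractions, (-5*t**4 + 31*t**3 - 5*t**2 + 27*t - 52)/(t**5 - 5*t**4 + 3*t**3 + 3*t**2 + 2*t + 8) = -4/(t**2 + 1) - 4/(t + 1) - 5/(t - 2) + 4/(t - 4): now ∫(4/(t - 4)) dt + ∫(-5/(t - 2)) dt + ∫(-4/(t + 1)) dt + ∫(-4/(t**2 + 1)) dt.
Step 2. Evaluate the standard form [assuming t > 4]: now 4*log(t - 4) + ∫(-5/(t - 2)) dt + ∫(-4/(t + 1)) dt + ∫(-4/(t**2 + 1)) dt.
Step 3. Evaluate the standard form [assuming t > -1]: now 4*log(t - 4) - 4*log(t + 1) + ∫(-5/(t - 2)) dt + ∫(-4/(t**2 + 1)) dt.
Step 4. Evaluate the standard form [assuming t > 2]: now 4*log(t - 4) - 5*log(t - 2) - 4*log(t + 1) + ∫(-4/(t**2 + 1)) dt.
Step 5. Evaluate the standard form: now 4*log(t - 4) - 5*log(t - 2) - 4*log(t + 1) - 4*atan(t).
Answer: 4*log(t - 4) - 5*log(t - 2) - 4*log(t + 1) - 4*atan(t).


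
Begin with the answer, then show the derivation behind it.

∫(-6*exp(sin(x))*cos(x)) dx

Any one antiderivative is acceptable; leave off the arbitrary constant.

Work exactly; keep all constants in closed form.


The answer is -6*exp(sin(x)).
Step 1. Substitute u = sin(x), turning ∫(-6*exp(sin(x))*cos(x)) dx into ∫(-6*exp(u)) du: now ∫(-6*exp(u)) du.
Step 2. Evaluate the standard form: now -6*exp(u).
Step 3. Substitute back u = sin(x): now -6*exp(sin(x)).
Answer: -6*exp(sin(x)).


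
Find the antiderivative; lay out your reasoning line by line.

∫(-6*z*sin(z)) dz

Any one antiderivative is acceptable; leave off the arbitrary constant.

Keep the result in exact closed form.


Step 1. Integrate ∫(-6*z*sin(z)) dz by parts with u = z, dv = (-6*sin(z)) dz, so v = 6*cos(z): now 6*z*cos(z) + ∫(-6*cos(z)) dz.
Step 2. Evaluate the standard form: now 6*z*cos(z) - 6*sin(z).
Answer: 6*z*cos(z) - 6*sin(z).


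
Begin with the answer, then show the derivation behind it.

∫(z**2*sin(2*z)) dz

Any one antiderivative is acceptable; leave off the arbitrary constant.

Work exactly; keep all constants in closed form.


The answer is -z**2*cos(2*z)/2 + z*sin(2*z)/2 + cos(2*z)/4.
Step 1. Integrate ∫(z**2*sin(2*z)) dz by parts with u = z**2, dv = (sin(2*z)) dz, so v = -cos(2*z)/2: now -z**2*cos(2*z)/2 + ∫(z*cos(2*z)) dz.
Step 2. Integrate ∫(z*cos(2*z)) dz by parts with u = z, dv = (cos(2*z)) dz, so v = sin(2*z)/2: now -z**2*cos(2*z)/2 + z*sin(2*z)/2 + ∫(-sin(2*z)/2) dz.
Step 3. Evaluate the standard form: now -z**2*cos(2*z)/2 + z*sin(2*z)/2 + cos(2*z)/4.
Answer: -z**2*cos(2*z)/2 + z*sin(2*z)/2 + cos(2*z)/4.


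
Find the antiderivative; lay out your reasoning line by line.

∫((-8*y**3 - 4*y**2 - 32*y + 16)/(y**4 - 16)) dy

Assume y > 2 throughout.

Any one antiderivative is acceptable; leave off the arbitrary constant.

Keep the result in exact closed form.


Step 1. Decompose ∫((-8*y**3 - 4*y**2 - 32*y + 16)/(y**4 - 16)) dy by partial fractions, (-8*y**3 - 4*y**2 - 32*y + 16)/(y**4 - 16) = -4/(y**2 + 4) - 4/(y + 2) - 4/(y - 2): now ∫(-4/(y - 2)) dy + ∫(-4/(y + 2)) dy + ∫(-4/(y**2 + 4)) dy.
Step 2. Evaluate the standard form [assuming y > 2]: now -4*log(y - 2) + ∫(-4/(y + 2)) dy + ∫(-4/(y**2 + 4)) dy.
Step 3. Evaluate the standard form [assuming y > -2]: now -4*log(y - 2) - 4*log(y + 2) + ∫(-4/(y**2 + 4)) dy.
Step 4. Evaluate the standard form: now -4*log(y - 2) - 4*log(y + 2) - 2*atan(y/2).
Answer: -4*log(y - 2) - 4*log(y + 2) - 2*atan(y/2).


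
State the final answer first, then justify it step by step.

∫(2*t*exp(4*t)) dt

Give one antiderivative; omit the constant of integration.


The answer is t*exp(4*t)/2 - exp(4*t)/8.
Step 1. Integrate ∫(2*t*exp(4*t)) dt by parts with u = t, dv = (2*exp(4*t)) dt, so v = exp(4*t)/2: now t*exp(4*t)/2 + ∫(-exp(4*t)/2) dt.
Step 2. Evaluate the standard form: now t*exp(4*t)/2 - exp(4*t)/8.
Answer: t*exp(4*t)/2 - exp(4*t)/8.


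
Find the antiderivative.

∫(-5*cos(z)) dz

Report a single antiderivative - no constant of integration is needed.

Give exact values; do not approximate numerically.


Answer: -5*sin(z).


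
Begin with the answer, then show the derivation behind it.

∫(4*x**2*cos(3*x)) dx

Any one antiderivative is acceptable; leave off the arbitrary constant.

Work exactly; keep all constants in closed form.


The answer is 4*x**2*sin(3*x)/3 + 8*x*cos(3*x)/9 - 8*sin(3*x)/27.
Step 1. Integrate ∫(4*x**2*cos(3*x)) dx by parts with u = x**2, dv = (4*cos(3*x)) dx, so v = 4*sin(3*x)/3: now 4*x**2*sin(3*x)/3 + ∫(-8*x*sin(3*x)/3) dx.
Step 2. Integrate ∫(-8*x*sin(3*x)/3) dx by parts with u = x, dv = (-8*sin(3*x)/3) dx, so v = 8*cos(3*x)/9: now 4*x**2*sin(3*x)/3 + 8*x*cos(3*x)/9 + ∫(-8*cos(3*x)/9) dx.
Step 3. Evaluate the standard form: now 4*x**2*sin(3*x)/3 + 8*x*cos(3*x)/9 - 8*sin(3*x)/27.
Answer: 4*x**2*sin(3*x)/3 + 8*x*cos(3*x)/9 - 8*sin(3*x)/27.


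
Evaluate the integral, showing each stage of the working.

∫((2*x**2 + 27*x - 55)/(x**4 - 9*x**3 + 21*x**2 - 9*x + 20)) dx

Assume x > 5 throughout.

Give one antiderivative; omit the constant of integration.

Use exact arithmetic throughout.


Step 1. Decompose ∫((2*x**2 + 27*x - 55)/(x**4 - 9*x**3 + 21*x**2 - 9*x + 20)) dx by partial fractions, (2*x**2 + 27*x - 55)/(x**4 - 9*x**3 + 21*x**2 - 9*x + 20) = -3/(x**2 + 1) - 5/(x - 4) + 5/(x - 5): now ∫(5/(x - 5)) dx + ∫(-5/(x - 4)) dx + ∫(-3/(x**2 + 1)) dx.
Step 2. Evaluate the standard form [assuming x > 5]: now 5*log(x - 5) + ∫(-5/(x - 4)) dx + ∫(-3/(x**2 + 1)) dx.
Step 3. Evaluate the standard form [assuming x > 4]: now 5*log(x - 5) - 5*log(x - 4) + ∫(-3/(x**2 + 1)) dx.
Step 4. Evaluate the standard form: now 5*log(x - 5) - 5*log(x - 4) - 3*atan(x).
Answer: 5*log(x - 5) - 5*log(x - 4) - 3*atan(x).


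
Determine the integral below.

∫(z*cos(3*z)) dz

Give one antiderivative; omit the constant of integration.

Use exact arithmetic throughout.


Answer: z*sin(3*z)/3 + cos(3*z)/9.


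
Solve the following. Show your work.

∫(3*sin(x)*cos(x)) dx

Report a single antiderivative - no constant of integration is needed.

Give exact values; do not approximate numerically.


Step 1. Substitute u = sin(x), turning ∫(3*sin(x)*cos(x)) dx into ∫(3*u) du: now ∫(3*u) du.
Step 2. Evaluate the standard form: now 3*u**2/2.
Step 3. Substitute back u = sin(x): now 3*sin(x)**2/2.
Answer: 3*sin(x)**2/2.


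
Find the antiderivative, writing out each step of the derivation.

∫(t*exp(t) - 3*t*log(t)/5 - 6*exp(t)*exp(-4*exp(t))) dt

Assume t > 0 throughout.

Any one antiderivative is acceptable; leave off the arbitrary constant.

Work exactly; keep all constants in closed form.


Step 1. Rewrite: now ∫(t*exp(t)) dt + ∫(-3*t*log(t)/5) dt + ∫(-6*exp(t)*exp(-4*exp(t))) dt.
Step 2. Integrate ∫(-3*t*log(t)/5) dt by parts with u = log(t), dv = (-3*t/5) dt, so v = -3*t**2/10 [assuming t > 0]: now -3*t**2*log(t)/10 + ∫(3*t/10) dt + ∫(t*exp(t)) dt + ∫(-6*exp(t)*exp(-4*exp(t))) dt.
Step 3. Evaluate the standard form: now -3*t**2*log(t)/10 + 3*t**2/20 + ∫(t*exp(t)) dt + ∫(-6*exp(t)*exp(-4*exp(t))) dt.
Step 4. Integrate ∫(t*exp(t)) dt by parts with u = t, dv = (exp(t)) dt, so v = exp(t): now -3*t**2*log(t)/10 + 3*t**2/20 + t*exp(t) + ∫(-6*exp(t)*exp(-4*exp(t))) dt + ∫(-exp(t)) dt.
Step 5. Evaluate the standard form: now -3*t**2*log(t)/10 + 3*t**2/20 + t*exp(t) - exp(t) + ∫(-6*exp(t)*exp(-4*exp(t))) dt.
Step 6. Substitute u = exp(t), turning ∫(-6*exp(t)*exp(-4*exp(t))) dt into ∫(-6*exp(-4*u)) du: now -3*t**2*log(t)/10 + 3*t**2/20 + t*exp(t) - exp(t) + ∫(-6*exp(-4*u)) du.
Step 7. Evaluate the standard form: now -3*t**2*log(t)/10 + 3*t**2/20 + t*exp(t) - exp(t) + 3*exp(-4*u)/2.
Step 8. Substitute back u = exp(t): now -3*t**2*log(t)/10 + 3*t**2/20 + t*exp(t) - exp(t) + 3*exp(-4*exp(t))/2.
Answer: -3*t**2*log(t)/10 + 3*t**2/20 + t*exp(t) - exp(t) + 3*exp(-4*exp(t))/2.


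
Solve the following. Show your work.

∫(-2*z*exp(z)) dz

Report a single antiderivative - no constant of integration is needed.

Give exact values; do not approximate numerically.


Step 1. Integrate ∫(-2*z*exp(z)) dz by parts with u = z, dv = (-2*exp(z)) dz, so v = -2*exp(z): now -2*z*exp(z) + ∫(2*exp(z)) dz.
Step 2. Evaluate the standard form: now -2*z*exp(z) + 2*exp(z).
Answer: -2*z*exp(z) + 2*exp(z).


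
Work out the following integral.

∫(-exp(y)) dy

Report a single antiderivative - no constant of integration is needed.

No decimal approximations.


Answer: -exp(y).


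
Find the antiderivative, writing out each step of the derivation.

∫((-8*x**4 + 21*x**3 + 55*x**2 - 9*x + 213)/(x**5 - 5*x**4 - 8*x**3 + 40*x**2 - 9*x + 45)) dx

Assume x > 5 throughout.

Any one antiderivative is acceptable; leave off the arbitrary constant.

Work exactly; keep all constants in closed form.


Step 1. Decompose ∫((-8*x**4 + 21*x**3 + 55*x**2 - 9*x + 213)/(x**5 - 5*x**4 - 8*x**3 + 40*x**2 - 9*x + 45)) dx by partial fractions, (-8*x**4 + 21*x**3 + 55*x**2 - 9*x + 213)/(x**5 - 5*x**4 - 8*x**3 + 40*x**2 - 9*x + 45) = 3/(x**2 + 1) - 1/(x + 3) - 5/(x - 3) - 2/(x - 5): now ∫(-2/(x - 5)) dx + ∫(-5/(x - 3)) dx + ∫(-1/(x + 3)) dx + ∫(3/(x**2 + 1)) dx.
Step 2. Evaluate the standard form [assuming x > -3]: now -log(x + 3) + ∫(-2/(x - 5)) dx + ∫(-5/(x - 3)) dx + ∫(3/(x**2 + 1)) dx.
Step 3. Evaluate the standard form [assuming x > 5]: now -2*log(x - 5) - log(x + 3) + ∫(-5/(x - 3)) dx + ∫(3/(x**2 + 1)) dx.
Step 4. Evaluate the standard form [assuming x > 3]: now -2*log(x - 5) - 5*log(x - 3) - log(x + 3) + ∫(3/(x**2 + 1)) dx.
Step 5. Evaluate the standard form: now -2*log(x - 5) - 5*log(x - 3) - log(x + 3) + 3*atan(x).
Answer: -2*log(x - 5) - 5*log(x - 3) - log(x + 3) + 3*atan(x).


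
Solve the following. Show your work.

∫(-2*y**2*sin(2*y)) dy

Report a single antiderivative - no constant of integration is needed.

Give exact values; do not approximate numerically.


Step 1. Integrate ∫(-2*y**2*sin(2*y)) dy by parts with u = y**2, dv = (-2*sin(2*y)) dy, so v = cos(2*y): now y**2*cos(2*y) + ∫(-2*y*cos(2*y)) dy.
Step 2. Integrate ∫(-2*y*cos(2*y)) dy by parts with u = y, dv = (-2*cos(2*y)) dy, so v = -sin(2*y): now y**2*cos(2*y) - y*sin(2*y) + ∫(sin(2*y)) dy.
Step 3. Evaluate the standard form: now y**2*cos(2*y) - y*sin(2*y) - cos(2*y)/2.
Answer: y**2*cos(2*y) - y*sin(2*y) - cos(2*y)/2.


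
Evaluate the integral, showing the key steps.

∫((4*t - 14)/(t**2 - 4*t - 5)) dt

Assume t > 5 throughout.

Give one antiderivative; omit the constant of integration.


Step 1. Decompose ∫((4*t - 14)/(t**2 - 4*t - 5)) dt by partial fractions, (4*t - 14)/(t**2 - 4*t - 5) = 3/(t + 1) + 1/(t - 5): now ∫(1/(t - 5)) dt + ∫(3/(t + 1)) dt.
Step 2. Evaluate the standard form [assuming t > 5]: now log(t - 5) + ∫(3/(t + 1)) dt.
Step 3. Evaluate the standard form [assuming t > -1]: now log(t - 5) + 3*log(t + 1).
Answer: log(t - 5) + 3*log(t + 1).


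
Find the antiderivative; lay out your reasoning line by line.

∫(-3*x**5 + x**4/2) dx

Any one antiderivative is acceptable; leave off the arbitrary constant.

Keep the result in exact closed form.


Step 1. Rewrite: now ∫(x**4/2) dx + ∫(-3*x**5) dx.
Step 2. Evaluate the standard form: now x**5/10 + ∫(-3*x**5) dx.
Step 3. Evaluate the standard form: now -x**6/2 + x**5/10.
Answer: -x**6/2 + x**5/10.


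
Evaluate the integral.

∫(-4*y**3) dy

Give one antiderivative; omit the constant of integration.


Answer: -y**4.


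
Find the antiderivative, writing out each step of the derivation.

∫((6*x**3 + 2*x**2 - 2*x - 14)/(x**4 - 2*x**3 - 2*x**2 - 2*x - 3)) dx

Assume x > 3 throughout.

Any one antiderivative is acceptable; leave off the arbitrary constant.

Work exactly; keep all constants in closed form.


Step 1. Decompose ∫((6*x**3 + 2*x**2 - 2*x - 14)/(x**4 - 2*x**3 - 2*x**2 - 2*x - 3)) dx by partial fractions, (6*x**3 + 2*x**2 - 2*x - 14)/(x**4 - 2*x**3 - 2*x**2 - 2*x - 3) = 4/(x**2 + 1) + 2/(x + 1) + 4/(x - 3): now ∫(4/(x - 3)) dx + ∫(2/(x + 1)) dx + ∫(4/(x**2 + 1)) dx.
Step 2. Evaluate the standard form [assuming x > 3]: now 4*log(x - 3) + ∫(2/(x + 1)) dx + ∫(4/(x**2 + 1)) dx.
Step 3. Evaluate the standard form [assuming x > -1]: now 4*log(x - 3) + 2*log(x + 1) + ∫(4/(x**2 + 1)) dx.
Step 4. Evaluate the standard form: now 4*log(x - 3) + 2*log(x + 1) + 4*atan(x).
Answer: 4*log(x - 3) + 2*log(x + 1) + 4*atan(x).


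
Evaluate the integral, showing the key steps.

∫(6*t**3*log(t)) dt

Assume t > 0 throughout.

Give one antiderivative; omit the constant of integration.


Step 1. Integrate ∫(6*t**3*log(t)) dt by parts with u = log(t), dv = (6*t**3) dt, so v = 3*t**4/2 [assuming t > 0]: now 3*t**4*log(t)/2 + ∫(-3*t**3/2) dt.
Step 2. Evaluate the standard form: now 3*t**4*log(t)/2 - 3*t**4/8.
Answer: 3*t**4*log(t)/2 - 3*t**4/8.


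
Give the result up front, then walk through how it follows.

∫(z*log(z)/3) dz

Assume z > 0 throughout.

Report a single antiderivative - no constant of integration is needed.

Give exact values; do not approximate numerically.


The answer is z**2*log(z)/6 - z**2/12.
Step 1. Integrate ∫(z*log(z)/3) dz by parts with u = log(z), dv = (z/3) dz, so v = z**2/6 [assuming z > 0]: now z**2*log(z)/6 + ∫(-z/6) dz.
Step 2. Evaluate the standard form: now z**2*log(z)/6 - z**2/12.
Answer: z**2*log(z)/6 - z**2/12.


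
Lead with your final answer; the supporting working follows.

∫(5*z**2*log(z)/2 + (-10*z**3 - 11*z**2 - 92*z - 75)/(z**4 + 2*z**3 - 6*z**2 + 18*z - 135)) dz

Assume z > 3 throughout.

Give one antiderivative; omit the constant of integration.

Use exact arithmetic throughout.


The answer is 5*z**3*log(z)/6 - 5*z**3/18 - 5*log(z - 3) - 5*log(z + 5) - atan(z/3)/3.
Step 1. Rewrite: now ∫(5*z**2*log(z)/2) dz + ∫((-10*z**3 - 11*z**2 - 92*z - 75)/(z**4 + 2*z**3 - 6*z**2 + 18*z - 135)) dz.
Step 2. Integrate ∫(5*z**2*log(z)/2) dz by parts with u = log(z), dv = (5*z**2/2) dz, so v = 5*z**3/6 [assuming z > 0]: now 5*z**3*log(z)/6 + ∫(-5*z**2/6) dz + ∫((-10*z**3 - 11*z**2 - 92*z - 75)/(z**4 + 2*z**3 - 6*z**2 + 18*z - 135)) dz.
Step 3. Evaluate the standard form: now 5*z**3*log(z)/6 - 5*z**3/18 + ∫((-10*z**3 - 11*z**2 - 92*z - 75)/(z**4 + 2*z**3 - 6*z**2 + 18*z - 135)) dz.
Step 4. Decompose ∫((-10*z**3 - 11*z**2 - 92*z - 75)/(z**4 + 2*z**3 - 6*z**2 + 18*z - 135)) dz by partial fractions, (-10*z**3 - 11*z**2 - 92*z - 75)/(z**4 + 2*z**3 - 6*z**2 + 18*z - 135) = -1/(z**2 + 9) - 5/(z + 5) - 5/(z - 3): now 5*z**3*log(z)/6 - 5*z**3/18 + ∫(-5/(z - 3)) dz + ∫(-5/(z + 5)) dz + ∫(-1/(z**2 + 9)) dz.
Step 5. Evaluate the standard form [assuming z > -5]: now 5*z**3*log(z)/6 - 5*z**3/18 - 5*log(z + 5) + ∫(-5/(z - 3)) dz + ∫(-1/(z**2 + 9)) dz.
Step 6. Evaluate the standard form [assuming z > 3]: now 5*z**3*log(z)/6 - 5*z**3/18 - 5*log(z - 3) - 5*log(z + 5) + ∫(-1/(z**2 + 9)) dz.
Step 7. Evaluate the standard form: now 5*z**3*log(z)/6 - 5*z**3/18 - 5*log(z - 3) - 5*log(z + 5) - atan(z/3)/3.
Answer: 5*z**3*log(z)/6 - 5*z**3/18 - 5*log(z - 3) - 5*log(z + 5) - atan(z/3)/3.


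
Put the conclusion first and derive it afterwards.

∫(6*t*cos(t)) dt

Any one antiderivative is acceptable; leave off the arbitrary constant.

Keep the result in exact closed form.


The answer is 6*t*sin(t) + 6*cos(t).
Step 1. Integrate ∫(6*t*cos(t)) dt by parts with u = t, dv = (6*cos(t)) dt, so v = 6*sin(t): now 6*t*sin(t) + ∫(-6*sin(t)) dt.
Step 2. Evaluate the standard form: now 6*t*sin(t) + 6*cos(t).
Answer: 6*t*sin(t) + 6*cos(t).


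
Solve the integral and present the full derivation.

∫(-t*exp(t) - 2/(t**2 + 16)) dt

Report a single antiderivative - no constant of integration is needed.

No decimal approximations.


Step 1. Rewrite: now ∫(-t*exp(t)) dt + ∫(-2/(t**2 + 16)) dt.
Step 2. Evaluate the standard form: now -atan(t/4)/2 + ∫(-t*exp(t)) dt.
Step 3. Integrate ∫(-t*exp(t)) dt by parts with u = t, dv = (-exp(t)) dt, so v = -exp(t): now -t*exp(t) - atan(t/4)/2 + ∫(exp(t)) dt.
Step 4. Evaluate the standard form: now -t*exp(t) + exp(t) - atan(t/4)/2.
Answer: -t*exp(t) + exp(t) - atan(t/4)/2.


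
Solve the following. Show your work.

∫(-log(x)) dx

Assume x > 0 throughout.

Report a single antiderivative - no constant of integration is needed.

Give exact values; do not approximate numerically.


Step 1. Integrate ∫(-log(x)) dx by parts with u = log(x), dv = (-1) dx, so v = -x [assuming x > 0]: now -x*log(x) + ∫(1) dx.
Step 2. Evaluate the standard form: now -x*log(x) + x.
Answer: -x*log(x) + x.


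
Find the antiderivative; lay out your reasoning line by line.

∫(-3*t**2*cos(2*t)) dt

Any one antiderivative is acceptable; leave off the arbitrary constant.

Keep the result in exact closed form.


Step 1. Integrate ∫(-3*t**2*cos(2*t)) dt by parts with u = t**2, dv = (-3*cos(2*t)) dt, so v = -3*sin(2*t)/2: now -3*t**2*sin(2*t)/2 + ∫(3*t*sin(2*t)) dt.
Step 2. Integrate ∫(3*t*sin(2*t)) dt by parts with u = t, dv = (3*sin(2*t)) dt, so v = -3*cos(2*t)/2: now -3*t**2*sin(2*t)/2 - 3*t*cos(2*t)/2 + ∫(3*cos(2*t)/2) dt.
Step 3. Evaluate the standard form: now -3*t**2*sin(2*t)/2 - 3*t*cos(2*t)/2 + 3*sin(2*t)/4.
Answer: -3*t**2*sin(2*t)/2 - 3*t*cos(2*t)/2 + 3*sin(2*t)/4.


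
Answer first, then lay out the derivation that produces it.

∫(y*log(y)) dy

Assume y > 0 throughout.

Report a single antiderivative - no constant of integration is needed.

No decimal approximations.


The answer is y**2*log(y)/2 - y**2/4.
Step 1. Integrate ∫(y*log(y)) dy by parts with u = log(y), dv = (y) dy, so v = y**2/2 [assuming y > 0]: now y**2*log(y)/2 + ∫(-y/2) dy.
Step 2. Evaluate the standard form: now y**2*log(y)/2 - y**2/4.
Answer: y**2*log(y)/2 - y**2/4.


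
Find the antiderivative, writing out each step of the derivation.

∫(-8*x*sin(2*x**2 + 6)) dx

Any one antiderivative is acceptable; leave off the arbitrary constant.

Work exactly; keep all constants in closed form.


Step 1. Substitute u = x**2 + 3, turning ∫(-8*x*sin(2*x**2 + 6)) dx into ∫(-4*sin(2*u)) du: now ∫(-4*sin(2*u)) du.
Step 2. Evaluate the standard form: now 2*cos(2*u).
Step 3. Substitute back u = x**2 + 3: now 2*cos(2*x**2 + 6).
Answer: 2*cos(2*x**2 + 6).


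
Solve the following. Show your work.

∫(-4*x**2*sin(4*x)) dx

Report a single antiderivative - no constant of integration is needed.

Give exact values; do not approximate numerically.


Step 1. Integrate ∫(-4*x**2*sin(4*x)) dx by parts with u = x**2, dv = (-4*sin(4*x)) dx, so v = cos(4*x): now x**2*cos(4*x) + ∫(-2*x*cos(4*x)) dx.
Step 2. Integrate ∫(-2*x*cos(4*x)) dx by parts with u = x, dv = (-2*cos(4*x)) dx, so v = -sin(4*x)/2: now x**2*cos(4*x) - x*sin(4*x)/2 + ∫(sin(4*x)/2) dx.
Step 3. Evaluate the standard form: now x**2*cos(4*x) - x*sin(4*x)/2 - cos(4*x)/8.
Answer: x**2*cos(4*x) - x*sin(4*x)/2 - cos(4*x)/8.


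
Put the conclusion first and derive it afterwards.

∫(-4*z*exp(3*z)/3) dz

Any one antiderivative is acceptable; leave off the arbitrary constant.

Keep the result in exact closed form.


The answer is -4*z*exp(3*z)/9 + 4*exp(3*z)/27.
Step 1. Integrate ∫(-4*z*exp(3*z)/3) dz by parts with u = z, dv = (-4*exp(3*z)/3) dz, so v = -4*exp(3*z)/9: now -4*z*exp(3*z)/9 + ∫(4*exp(3*z)/9) dz.
Step 2. Evaluate the standard form: now -4*z*exp(3*z)/9 + 4*exp(3*z)/27.
Answer: -4*z*exp(3*z)/9 + 4*exp(3*z)/27.


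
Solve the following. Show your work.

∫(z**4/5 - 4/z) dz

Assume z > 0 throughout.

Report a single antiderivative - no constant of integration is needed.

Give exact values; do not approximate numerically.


Step 1. Rewrite: now ∫(-4/z) dz + ∫(z**4/5) dz.
Step 2. Evaluate the standard form [assuming z > 0]: now -4*log(z) + ∫(z**4/5) dz.
Step 3. Evaluate the standard form: now z**5/25 - 4*log(z).
Answer: z**5/25 - 4*log(z).


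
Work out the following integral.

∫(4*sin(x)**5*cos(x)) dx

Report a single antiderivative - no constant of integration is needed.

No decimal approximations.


Answer: 2*sin(x)**6/3.


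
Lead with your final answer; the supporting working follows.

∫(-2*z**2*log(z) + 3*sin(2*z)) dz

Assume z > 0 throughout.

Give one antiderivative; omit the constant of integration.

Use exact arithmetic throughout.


The answer is -2*z**3*log(z)/3 + 2*z**3/9 - 3*cos(2*z)/2.
Step 1. Rewrite: now ∫(-2*z**2*log(z)) dz + ∫(3*sin(2*z)) dz.
Step 2. Evaluate the standard form: now -3*cos(2*z)/2 + ∫(-2*z**2*log(z)) dz.
Step 3. Integrate ∫(-2*z**2*log(z)) dz by parts with u = log(z), dv = (-2*z**2) dz, so v = -2*z**3/3 [assuming z > 0]: now -2*z**3*log(z)/3 - 3*cos(2*z)/2 + ∫(2*z**2/3) dz.
Step 4. Evaluate the standard form: now -2*z**3*log(z)/3 + 2*z**3/9 - 3*cos(2*z)/2.
Answer: -2*z**3*log(z)/3 + 2*z**3/9 - 3*cos(2*z)/2.


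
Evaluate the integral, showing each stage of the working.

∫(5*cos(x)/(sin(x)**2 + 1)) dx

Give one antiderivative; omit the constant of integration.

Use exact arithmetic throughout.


Step 1. Substitute u = sin(x), turning ∫(5*cos(x)/(sin(x)**2 + 1)) dx into ∫(5/(u**2 + 1)) du: now ∫(5/(u**2 + 1)) du.
Step 2. Evaluate the standard form: now 5*atan(u).
Step 3. Substitute back u = sin(x): now 5*atan(sin(x)).
Answer: 5*atan(sin(x)).
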